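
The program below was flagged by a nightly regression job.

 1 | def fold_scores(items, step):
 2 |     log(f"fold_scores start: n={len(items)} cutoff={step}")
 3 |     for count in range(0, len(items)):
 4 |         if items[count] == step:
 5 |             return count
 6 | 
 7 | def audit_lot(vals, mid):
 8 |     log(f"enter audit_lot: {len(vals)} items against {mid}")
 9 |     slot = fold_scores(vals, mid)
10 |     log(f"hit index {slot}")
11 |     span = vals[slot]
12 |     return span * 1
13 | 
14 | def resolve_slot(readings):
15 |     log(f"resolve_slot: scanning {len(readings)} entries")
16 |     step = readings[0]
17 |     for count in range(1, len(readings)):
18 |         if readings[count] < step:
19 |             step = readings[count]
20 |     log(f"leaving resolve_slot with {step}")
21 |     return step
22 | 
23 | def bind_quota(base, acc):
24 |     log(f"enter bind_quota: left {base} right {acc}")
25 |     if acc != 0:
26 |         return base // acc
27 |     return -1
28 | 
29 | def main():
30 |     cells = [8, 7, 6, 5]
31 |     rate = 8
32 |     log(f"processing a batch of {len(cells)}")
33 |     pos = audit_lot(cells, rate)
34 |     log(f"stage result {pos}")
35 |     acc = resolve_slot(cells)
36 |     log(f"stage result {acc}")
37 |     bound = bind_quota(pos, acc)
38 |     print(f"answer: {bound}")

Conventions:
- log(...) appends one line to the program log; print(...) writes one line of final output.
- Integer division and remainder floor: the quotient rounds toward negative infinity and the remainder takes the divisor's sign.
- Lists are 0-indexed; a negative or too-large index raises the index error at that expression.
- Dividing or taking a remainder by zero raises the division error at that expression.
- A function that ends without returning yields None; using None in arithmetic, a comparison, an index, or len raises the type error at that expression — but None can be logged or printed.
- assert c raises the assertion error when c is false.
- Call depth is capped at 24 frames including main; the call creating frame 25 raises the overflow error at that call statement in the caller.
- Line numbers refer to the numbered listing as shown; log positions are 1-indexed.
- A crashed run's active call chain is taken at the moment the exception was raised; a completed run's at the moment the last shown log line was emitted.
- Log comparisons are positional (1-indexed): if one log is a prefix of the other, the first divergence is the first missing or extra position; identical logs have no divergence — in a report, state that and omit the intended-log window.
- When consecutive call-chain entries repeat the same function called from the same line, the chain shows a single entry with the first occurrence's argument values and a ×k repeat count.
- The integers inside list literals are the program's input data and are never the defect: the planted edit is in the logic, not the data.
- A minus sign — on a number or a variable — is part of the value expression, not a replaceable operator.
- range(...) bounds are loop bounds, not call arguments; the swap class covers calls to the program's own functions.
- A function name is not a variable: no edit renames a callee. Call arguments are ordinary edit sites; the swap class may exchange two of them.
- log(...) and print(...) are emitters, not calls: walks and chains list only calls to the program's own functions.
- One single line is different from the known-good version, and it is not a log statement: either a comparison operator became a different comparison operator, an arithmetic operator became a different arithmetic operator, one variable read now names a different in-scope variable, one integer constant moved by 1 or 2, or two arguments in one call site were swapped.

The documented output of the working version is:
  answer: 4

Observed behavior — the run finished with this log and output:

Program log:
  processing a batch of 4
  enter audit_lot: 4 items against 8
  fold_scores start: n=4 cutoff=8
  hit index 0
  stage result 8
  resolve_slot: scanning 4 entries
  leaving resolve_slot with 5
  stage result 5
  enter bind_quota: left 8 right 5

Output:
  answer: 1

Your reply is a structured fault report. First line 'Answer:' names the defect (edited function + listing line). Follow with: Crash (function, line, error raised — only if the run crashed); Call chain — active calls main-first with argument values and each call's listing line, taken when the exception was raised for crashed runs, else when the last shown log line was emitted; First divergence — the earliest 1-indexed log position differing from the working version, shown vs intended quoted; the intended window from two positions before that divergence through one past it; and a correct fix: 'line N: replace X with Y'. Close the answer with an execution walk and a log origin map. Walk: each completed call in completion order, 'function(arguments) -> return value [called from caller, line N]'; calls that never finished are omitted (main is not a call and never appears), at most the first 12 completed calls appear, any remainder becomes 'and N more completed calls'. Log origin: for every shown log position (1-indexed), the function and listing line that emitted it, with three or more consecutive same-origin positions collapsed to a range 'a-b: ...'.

Answer: the defect is in audit_lot at line 12.
Key observation: The earliest visible damage is log position 5 — 'stage result 8' rather than the intended 'stage result 24'.
Call chain: main -> bind_quota(8, 5) (called at line 37).
First divergence: position 5 — shown 'stage result 8', intended 'stage result 24'.
Intended log window:
  3: fold_scores start: n=4 cutoff=8
  4: hit index 0
  5: stage result 24
  6: resolve_slot: scanning 4 entries
Execution walk:
  fold_scores([8, 7, 6, 5], 8) -> 0  [called from audit_lot, line 9]
  audit_lot([8, 7, 6, 5], 8) -> 8  [called from main, line 33]
  resolve_slot([8, 7, 6, 5]) -> 5  [called from main, line 35]
  bind_quota(8, 5) -> 1  [called from main, line 37]
Log origins:
  1: logged in main at line 32
  2: logged in audit_lot at line 8
  3: logged in fold_scores at line 2
  4: logged in audit_lot at line 10
  5: logged in main at line 34
  6: logged in resolve_slot at line 15
  7: logged in resolve_slot at line 20
  8: logged in main at line 36
  9: logged in bind_quota at line 24
A correct fix: line 12: replace `1` with `3`.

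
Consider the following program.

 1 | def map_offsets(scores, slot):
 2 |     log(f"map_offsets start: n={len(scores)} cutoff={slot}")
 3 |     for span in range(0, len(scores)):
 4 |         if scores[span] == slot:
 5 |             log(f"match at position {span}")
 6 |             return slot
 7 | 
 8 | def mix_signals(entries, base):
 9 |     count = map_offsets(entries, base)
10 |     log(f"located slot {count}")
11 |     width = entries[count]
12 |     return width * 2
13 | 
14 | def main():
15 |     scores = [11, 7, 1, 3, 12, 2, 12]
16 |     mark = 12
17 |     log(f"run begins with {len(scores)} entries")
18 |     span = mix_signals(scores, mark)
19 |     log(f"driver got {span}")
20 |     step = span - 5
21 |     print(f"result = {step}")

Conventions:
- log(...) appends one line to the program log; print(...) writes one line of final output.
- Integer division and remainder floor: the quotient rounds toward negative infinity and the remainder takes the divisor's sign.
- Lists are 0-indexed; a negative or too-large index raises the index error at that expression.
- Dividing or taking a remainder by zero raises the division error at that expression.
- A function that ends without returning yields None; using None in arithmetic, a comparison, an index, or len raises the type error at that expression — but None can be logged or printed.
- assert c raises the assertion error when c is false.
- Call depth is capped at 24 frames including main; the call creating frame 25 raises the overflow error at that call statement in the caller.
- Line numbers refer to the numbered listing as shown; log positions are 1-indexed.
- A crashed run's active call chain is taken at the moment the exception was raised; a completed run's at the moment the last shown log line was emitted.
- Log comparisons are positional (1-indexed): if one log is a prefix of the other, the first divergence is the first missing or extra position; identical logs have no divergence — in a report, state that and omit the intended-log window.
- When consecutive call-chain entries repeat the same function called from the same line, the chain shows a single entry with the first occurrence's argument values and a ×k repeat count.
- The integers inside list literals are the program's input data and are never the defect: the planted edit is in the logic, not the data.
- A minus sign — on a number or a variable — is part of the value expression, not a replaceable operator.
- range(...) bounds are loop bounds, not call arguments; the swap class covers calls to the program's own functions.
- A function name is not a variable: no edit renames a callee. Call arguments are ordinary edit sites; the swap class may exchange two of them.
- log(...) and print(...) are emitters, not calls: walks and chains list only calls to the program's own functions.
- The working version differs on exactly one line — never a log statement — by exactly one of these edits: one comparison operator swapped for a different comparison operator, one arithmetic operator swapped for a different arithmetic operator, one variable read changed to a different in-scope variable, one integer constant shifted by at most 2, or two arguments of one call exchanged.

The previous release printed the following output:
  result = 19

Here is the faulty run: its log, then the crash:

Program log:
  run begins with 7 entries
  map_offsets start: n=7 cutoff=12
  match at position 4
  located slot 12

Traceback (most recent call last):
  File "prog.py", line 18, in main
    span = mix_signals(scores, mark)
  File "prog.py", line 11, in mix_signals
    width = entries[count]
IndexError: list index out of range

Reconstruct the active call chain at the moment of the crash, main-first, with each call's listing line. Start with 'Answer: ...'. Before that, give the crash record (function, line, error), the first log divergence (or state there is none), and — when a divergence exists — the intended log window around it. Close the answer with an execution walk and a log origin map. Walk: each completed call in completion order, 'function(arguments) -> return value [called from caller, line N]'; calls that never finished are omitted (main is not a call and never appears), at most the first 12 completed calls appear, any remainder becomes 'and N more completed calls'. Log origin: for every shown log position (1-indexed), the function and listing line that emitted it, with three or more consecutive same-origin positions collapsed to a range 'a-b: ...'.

Answer: main -> mix_signals (called at line 18).
Key fact: The log first diverges at position 4: the faulty run prints 'located slot 12' where the working version prints 'located slot 4'.
Crash: mix_signals, line 11, IndexError.
First divergence: position 4; shown 'located slot 12' vs intended 'located slot 4'.
Intended log window:
  2: map_offsets start: n=7 cutoff=12
  3: match at position 4
  4: located slot 4
  5: driver got 24
Execution walk:
  map_offsets([11, 7, 1, 3, 12, 2, 12], 12) -> 12  [called from mix_signals, line 9]
Log origins:
  1: from main, line 17
  2: from map_offsets, line 2
  3: from map_offsets, line 5
  4: from mix_signals, line 10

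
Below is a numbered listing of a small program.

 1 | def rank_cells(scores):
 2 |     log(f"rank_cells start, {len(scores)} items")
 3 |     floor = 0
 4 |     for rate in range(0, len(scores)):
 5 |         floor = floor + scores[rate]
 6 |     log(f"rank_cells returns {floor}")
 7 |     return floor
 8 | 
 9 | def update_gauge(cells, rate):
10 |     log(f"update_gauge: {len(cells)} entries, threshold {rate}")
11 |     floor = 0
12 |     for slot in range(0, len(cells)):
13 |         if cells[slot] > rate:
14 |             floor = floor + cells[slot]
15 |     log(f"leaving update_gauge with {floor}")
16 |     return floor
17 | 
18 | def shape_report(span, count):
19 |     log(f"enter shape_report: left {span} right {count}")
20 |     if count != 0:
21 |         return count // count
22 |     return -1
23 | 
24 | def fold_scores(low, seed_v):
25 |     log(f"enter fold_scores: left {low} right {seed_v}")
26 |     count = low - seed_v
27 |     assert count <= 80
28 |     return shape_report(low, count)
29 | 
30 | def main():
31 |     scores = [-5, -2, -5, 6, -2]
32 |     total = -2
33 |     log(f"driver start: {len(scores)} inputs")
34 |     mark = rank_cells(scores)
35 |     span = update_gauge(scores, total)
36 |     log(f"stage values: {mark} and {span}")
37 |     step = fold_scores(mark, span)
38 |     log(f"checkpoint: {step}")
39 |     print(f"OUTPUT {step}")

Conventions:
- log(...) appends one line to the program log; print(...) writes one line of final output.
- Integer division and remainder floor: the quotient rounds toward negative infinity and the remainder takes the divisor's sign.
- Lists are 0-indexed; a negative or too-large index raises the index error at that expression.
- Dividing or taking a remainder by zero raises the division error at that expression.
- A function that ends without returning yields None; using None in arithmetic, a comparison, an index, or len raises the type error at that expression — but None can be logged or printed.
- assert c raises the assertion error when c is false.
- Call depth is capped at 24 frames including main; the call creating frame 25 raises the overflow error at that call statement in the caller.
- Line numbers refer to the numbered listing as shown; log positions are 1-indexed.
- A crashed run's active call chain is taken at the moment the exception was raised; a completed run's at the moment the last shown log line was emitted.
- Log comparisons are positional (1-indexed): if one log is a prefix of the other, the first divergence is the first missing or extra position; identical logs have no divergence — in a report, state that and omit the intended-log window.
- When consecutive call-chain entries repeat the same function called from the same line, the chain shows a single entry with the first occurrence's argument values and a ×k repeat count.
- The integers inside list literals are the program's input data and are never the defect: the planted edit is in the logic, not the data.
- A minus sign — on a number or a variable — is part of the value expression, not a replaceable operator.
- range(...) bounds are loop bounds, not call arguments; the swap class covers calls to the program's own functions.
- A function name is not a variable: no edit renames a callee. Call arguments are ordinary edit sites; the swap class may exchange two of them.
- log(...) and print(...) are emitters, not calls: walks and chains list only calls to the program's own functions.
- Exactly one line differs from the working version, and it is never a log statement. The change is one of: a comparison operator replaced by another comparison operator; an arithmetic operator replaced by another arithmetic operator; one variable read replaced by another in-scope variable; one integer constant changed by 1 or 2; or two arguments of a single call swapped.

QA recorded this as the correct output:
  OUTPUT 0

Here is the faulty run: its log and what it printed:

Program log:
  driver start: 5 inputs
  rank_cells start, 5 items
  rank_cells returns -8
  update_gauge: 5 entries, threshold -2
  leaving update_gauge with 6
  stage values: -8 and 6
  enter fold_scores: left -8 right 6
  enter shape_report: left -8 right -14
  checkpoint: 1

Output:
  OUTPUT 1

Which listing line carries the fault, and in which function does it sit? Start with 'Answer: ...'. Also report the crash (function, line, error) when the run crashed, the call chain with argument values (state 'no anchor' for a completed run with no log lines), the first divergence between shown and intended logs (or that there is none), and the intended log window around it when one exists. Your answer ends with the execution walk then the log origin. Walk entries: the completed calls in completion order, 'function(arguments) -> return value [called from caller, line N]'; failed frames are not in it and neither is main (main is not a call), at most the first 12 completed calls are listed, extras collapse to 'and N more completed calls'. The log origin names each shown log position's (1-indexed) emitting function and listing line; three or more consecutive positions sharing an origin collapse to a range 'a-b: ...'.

Answer: the defect is in shape_report at line 21.
Core observation: The log first diverges at position 9: the faulty run prints 'checkpoint: 1' where the working version prints 'checkpoint: 0'.
Call chain: main.
First divergence: position 9; shown 'checkpoint: 1' vs intended 'checkpoint: 0'.
Intended log window:
  7: enter fold_scores: left -8 right 6
  8: enter shape_report: left -8 right -14
  9: checkpoint: 0
Execution walk:
  rank_cells([-5, -2, -5, 6, -2]) -> -8  [called from main, line 34]
  update_gauge([-5, -2, -5, 6, -2], -2) -> 6  [called from main, line 35]
  shape_report(-8, -14) -> 1  [called from fold_scores, line 28]
  fold_scores(-8, 6) -> 1  [called from main, line 37]
Log line origins:
  1: emitted by main (line 33)
  2: emitted by rank_cells (line 2)
  3: emitted by rank_cells (line 6)
  4: emitted by update_gauge (line 10)
  5: emitted by update_gauge (line 15)
  6: emitted by main (line 36)
  7: emitted by fold_scores (line 25)
  8: emitted by shape_report (line 19)
  9: emitted by main (line 38)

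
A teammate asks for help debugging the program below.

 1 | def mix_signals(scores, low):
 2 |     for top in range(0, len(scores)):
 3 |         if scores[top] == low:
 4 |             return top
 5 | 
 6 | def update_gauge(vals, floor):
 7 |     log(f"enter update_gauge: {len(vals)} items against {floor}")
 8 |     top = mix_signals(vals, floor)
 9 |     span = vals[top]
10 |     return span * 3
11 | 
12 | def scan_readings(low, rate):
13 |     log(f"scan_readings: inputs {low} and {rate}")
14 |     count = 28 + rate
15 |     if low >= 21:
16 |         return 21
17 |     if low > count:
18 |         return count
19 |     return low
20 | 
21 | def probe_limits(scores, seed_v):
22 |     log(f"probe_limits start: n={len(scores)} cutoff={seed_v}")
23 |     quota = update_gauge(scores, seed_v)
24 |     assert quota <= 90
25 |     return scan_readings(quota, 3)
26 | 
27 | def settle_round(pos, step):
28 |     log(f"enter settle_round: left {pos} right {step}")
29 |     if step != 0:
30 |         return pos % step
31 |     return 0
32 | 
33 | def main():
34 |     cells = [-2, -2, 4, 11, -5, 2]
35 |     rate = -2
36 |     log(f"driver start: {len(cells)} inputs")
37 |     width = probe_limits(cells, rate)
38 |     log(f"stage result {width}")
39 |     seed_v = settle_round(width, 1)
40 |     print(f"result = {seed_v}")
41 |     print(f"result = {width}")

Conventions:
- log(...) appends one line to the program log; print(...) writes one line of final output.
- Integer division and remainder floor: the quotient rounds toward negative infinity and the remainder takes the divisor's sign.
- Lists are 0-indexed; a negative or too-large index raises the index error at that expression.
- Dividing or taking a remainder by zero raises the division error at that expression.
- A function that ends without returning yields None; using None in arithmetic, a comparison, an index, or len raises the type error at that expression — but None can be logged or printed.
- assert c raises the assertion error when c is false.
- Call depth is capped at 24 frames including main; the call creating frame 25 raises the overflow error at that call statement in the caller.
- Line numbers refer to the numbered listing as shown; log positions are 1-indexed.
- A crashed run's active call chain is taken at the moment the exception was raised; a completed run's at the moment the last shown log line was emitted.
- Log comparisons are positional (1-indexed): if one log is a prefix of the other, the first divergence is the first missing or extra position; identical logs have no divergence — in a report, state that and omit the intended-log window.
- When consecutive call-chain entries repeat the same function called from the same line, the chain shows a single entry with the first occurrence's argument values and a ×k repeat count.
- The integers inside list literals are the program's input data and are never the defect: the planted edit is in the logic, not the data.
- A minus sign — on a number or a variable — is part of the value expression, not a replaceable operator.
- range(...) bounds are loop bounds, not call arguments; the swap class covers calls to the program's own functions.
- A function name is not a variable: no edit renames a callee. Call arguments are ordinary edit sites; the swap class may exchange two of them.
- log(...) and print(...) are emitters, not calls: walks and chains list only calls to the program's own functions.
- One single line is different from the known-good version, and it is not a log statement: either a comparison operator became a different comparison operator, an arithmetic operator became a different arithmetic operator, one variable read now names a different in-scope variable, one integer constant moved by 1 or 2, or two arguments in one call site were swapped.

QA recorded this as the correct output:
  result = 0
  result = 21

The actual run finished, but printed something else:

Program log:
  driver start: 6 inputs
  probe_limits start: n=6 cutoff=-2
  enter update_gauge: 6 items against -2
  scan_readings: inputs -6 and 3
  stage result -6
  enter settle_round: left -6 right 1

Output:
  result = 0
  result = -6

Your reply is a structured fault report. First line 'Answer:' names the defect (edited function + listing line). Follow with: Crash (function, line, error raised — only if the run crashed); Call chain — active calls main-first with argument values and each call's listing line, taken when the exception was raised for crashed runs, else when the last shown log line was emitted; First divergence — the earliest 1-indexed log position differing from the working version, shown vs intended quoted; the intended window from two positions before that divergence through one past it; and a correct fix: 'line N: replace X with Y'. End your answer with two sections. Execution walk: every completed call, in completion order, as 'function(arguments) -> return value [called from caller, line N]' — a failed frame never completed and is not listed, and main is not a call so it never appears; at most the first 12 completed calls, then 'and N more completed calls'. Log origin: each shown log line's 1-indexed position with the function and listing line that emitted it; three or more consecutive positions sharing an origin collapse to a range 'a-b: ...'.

Answer: the defect is in scan_readings at line 15.
Key fact: At log position 5 the runs split — shown 'stage result -6', but the working version logs 'stage result 21'.
Call chain: main -> settle_round(-6, 1) (called at line 39).
First divergence: position 5 — the shown line 'stage result -6' should read 'stage result 21'.
Intended log window:
  3: enter update_gauge: 6 items against -2
  4: scan_readings: inputs -6 and 3
  5: stage result 21
  6: enter settle_round: left 21 right 1
Execution walk:
  mix_signals([-2, -2, 4, 11, -5, 2], -2) -> 0  [called from update_gauge, line 8]
  update_gauge([-2, -2, 4, 11, -5, 2], -2) -> -6  [called from probe_limits, line 23]
  scan_readings(-6, 3) -> -6  [called from probe_limits, line 25]
  probe_limits([-2, -2, 4, 11, -5, 2], -2) -> -6  [called from main, line 37]
  settle_round(-6, 1) -> 0  [called from main, line 39]
Log line origins:
  1 — main, line 36
  2 — probe_limits, line 22
  3 — update_gauge, line 7
  4 — scan_readings, line 13
  5 — main, line 38
  6 — settle_round, line 28
A correct fix: line 15: replace `>=` with `<`.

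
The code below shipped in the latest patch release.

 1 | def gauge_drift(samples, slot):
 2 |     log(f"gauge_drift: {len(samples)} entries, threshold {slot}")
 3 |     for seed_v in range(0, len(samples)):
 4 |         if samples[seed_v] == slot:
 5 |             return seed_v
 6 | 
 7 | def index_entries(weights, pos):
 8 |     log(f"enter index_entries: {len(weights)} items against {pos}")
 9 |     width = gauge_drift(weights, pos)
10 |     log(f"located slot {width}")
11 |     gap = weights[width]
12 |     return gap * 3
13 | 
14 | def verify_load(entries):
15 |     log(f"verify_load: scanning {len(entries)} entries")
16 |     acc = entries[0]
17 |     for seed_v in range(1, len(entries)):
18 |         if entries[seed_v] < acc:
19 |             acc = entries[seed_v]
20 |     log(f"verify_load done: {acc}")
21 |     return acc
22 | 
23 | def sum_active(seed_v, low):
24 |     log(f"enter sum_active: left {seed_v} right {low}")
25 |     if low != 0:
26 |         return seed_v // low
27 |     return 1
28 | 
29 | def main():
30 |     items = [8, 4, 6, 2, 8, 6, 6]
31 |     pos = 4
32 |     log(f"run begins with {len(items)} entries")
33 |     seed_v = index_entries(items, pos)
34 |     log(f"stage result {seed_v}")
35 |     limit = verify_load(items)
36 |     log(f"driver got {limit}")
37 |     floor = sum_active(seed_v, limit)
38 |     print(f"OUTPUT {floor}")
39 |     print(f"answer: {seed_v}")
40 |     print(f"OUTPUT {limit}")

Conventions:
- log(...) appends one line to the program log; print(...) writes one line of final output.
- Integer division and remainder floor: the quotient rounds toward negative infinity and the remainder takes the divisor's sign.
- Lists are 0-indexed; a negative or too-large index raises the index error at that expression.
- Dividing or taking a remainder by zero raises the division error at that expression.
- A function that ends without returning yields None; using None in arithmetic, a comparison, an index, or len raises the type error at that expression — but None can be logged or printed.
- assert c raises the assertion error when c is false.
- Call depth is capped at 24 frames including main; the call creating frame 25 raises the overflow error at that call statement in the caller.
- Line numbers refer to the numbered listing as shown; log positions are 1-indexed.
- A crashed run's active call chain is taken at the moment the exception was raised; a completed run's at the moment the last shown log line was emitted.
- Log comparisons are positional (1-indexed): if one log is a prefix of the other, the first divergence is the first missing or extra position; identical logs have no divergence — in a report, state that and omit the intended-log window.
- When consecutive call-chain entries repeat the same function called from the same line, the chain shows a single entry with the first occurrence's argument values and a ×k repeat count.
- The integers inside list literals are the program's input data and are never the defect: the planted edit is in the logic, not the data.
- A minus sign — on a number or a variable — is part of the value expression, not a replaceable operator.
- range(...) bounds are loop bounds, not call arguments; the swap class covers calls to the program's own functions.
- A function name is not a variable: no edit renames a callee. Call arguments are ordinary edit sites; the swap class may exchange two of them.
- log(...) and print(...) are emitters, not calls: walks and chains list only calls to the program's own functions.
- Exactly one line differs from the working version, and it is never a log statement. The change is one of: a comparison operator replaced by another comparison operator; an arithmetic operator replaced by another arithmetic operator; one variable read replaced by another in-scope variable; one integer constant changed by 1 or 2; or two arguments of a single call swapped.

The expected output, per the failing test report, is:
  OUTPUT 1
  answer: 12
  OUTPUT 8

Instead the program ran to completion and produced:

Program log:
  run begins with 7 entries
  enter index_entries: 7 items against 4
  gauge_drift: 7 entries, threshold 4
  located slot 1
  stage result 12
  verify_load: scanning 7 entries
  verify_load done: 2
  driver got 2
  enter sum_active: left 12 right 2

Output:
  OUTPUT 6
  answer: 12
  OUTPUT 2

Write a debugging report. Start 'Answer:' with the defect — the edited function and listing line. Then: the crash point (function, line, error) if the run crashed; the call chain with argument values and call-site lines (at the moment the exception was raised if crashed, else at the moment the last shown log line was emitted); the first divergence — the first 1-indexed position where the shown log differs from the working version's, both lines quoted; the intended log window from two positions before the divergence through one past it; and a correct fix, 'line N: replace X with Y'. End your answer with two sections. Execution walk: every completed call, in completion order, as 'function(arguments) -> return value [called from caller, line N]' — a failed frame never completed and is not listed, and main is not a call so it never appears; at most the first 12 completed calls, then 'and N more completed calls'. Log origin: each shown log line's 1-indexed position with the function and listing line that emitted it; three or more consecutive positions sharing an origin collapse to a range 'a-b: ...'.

Answer: the defect is in verify_load at line 18.
Core observation: Everything matches until log position 7, which reads 'verify_load done: 2' in place of 'verify_load done: 8'.
Call chain: main -> sum_active(12, 2) (called at line 37).
First divergence: position 7 — the shown line 'verify_load done: 2' should read 'verify_load done: 8'.
Intended log window:
  5: stage result 12
  6: verify_load: scanning 7 entries
  7: verify_load done: 8
  8: driver got 8
Execution walk:
  gauge_drift([8, 4, 6, 2, 8, 6, 6], 4) -> 1  [called from index_entries, line 9]
  index_entries([8, 4, 6, 2, 8, 6, 6], 4) -> 12  [called from main, line 33]
  verify_load([8, 4, 6, 2, 8, 6, 6]) -> 2  [called from main, line 35]
  sum_active(12, 2) -> 6  [called from main, line 37]
Log origin:
  1 — main, line 32
  2 — index_entries, line 8
  3 — gauge_drift, line 2
  4 — index_entries, line 10
  5 — main, line 34
  6 — verify_load, line 15
  7 — verify_load, line 20
  8 — main, line 36
  9 — sum_active, line 24
A correct fix: line 18: replace `<` with `>`.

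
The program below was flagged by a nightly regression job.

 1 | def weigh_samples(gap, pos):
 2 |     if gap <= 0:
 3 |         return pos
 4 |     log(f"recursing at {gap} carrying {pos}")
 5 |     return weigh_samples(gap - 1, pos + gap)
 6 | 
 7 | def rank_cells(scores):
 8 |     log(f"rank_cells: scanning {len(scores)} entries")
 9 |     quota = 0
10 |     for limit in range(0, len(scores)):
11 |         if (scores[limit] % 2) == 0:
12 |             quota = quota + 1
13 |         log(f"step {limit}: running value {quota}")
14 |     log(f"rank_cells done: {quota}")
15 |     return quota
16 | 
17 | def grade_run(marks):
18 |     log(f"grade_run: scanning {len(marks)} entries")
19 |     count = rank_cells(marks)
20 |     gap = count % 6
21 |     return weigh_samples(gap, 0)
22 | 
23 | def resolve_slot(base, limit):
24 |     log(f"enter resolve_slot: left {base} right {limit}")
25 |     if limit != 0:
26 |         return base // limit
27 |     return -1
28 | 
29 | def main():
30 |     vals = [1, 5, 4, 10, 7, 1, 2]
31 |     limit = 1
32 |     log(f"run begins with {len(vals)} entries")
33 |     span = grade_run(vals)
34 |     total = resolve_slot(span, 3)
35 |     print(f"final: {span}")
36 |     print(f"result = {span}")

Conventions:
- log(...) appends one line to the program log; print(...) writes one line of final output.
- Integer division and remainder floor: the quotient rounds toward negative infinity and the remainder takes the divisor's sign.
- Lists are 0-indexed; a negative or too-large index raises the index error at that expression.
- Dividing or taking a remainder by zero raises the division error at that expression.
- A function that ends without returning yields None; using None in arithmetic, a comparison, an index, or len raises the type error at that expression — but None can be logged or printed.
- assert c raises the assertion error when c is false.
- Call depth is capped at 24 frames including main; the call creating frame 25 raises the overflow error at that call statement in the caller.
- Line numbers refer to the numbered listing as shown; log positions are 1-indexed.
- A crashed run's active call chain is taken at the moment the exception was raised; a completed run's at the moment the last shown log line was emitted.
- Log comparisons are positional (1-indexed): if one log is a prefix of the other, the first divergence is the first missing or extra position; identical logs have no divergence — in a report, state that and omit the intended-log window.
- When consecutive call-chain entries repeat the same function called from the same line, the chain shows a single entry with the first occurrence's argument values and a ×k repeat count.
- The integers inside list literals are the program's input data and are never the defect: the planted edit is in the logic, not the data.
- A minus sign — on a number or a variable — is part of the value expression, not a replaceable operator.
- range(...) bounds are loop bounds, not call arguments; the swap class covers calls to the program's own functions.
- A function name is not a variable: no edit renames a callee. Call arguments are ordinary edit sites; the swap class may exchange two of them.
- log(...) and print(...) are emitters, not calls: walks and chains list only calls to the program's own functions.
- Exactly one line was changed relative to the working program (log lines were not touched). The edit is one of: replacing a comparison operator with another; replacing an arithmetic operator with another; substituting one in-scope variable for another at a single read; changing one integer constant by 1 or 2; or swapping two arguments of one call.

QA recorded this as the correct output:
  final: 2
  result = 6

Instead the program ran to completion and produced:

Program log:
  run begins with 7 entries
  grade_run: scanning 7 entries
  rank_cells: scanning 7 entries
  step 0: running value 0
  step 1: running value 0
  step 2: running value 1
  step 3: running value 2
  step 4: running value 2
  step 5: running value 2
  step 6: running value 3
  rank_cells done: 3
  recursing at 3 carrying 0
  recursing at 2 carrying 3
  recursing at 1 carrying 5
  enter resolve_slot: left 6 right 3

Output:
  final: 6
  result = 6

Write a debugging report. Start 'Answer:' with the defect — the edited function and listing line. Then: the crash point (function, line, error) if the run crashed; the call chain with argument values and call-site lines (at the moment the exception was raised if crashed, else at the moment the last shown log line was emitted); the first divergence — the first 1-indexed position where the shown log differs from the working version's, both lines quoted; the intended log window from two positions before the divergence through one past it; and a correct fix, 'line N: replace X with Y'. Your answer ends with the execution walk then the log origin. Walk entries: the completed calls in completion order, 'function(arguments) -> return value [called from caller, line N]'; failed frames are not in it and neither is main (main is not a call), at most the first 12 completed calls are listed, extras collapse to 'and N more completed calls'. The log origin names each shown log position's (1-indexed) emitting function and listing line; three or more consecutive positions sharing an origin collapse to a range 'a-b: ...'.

Answer: the defect is in main at line 35.
Core observation: The two runs log identically and part ways only at the printed values.
Call chain: main -> resolve_slot(6, 3) (called at line 34).
First divergence: none; the two logs match at every position.
Execution walk:
  rank_cells([1, 5, 4, 10, 7, 1, 2]) -> 3  [called from grade_run, line 19]
  weigh_samples(0, 6) -> 6  [called from weigh_samples, line 5]
  weigh_samples(1, 5) -> 6  [called from weigh_samples, line 5]
  weigh_samples(2, 3) -> 6  [called from weigh_samples, line 5]
  weigh_samples(3, 0) -> 6  [called from grade_run, line 21]
  grade_run([1, 5, 4, 10, 7, 1, 2]) -> 6  [called from main, line 33]
  resolve_slot(6, 3) -> 2  [called from main, line 34]
Log line origins:
  1 — main, line 32
  2 — grade_run, line 18
  3 — rank_cells, line 8
  4-10 — rank_cells, line 13
  11 — rank_cells, line 14
  12-14 — weigh_samples, line 4
  15 — resolve_slot, line 24
A correct fix: line 35: replace `span` with `total`.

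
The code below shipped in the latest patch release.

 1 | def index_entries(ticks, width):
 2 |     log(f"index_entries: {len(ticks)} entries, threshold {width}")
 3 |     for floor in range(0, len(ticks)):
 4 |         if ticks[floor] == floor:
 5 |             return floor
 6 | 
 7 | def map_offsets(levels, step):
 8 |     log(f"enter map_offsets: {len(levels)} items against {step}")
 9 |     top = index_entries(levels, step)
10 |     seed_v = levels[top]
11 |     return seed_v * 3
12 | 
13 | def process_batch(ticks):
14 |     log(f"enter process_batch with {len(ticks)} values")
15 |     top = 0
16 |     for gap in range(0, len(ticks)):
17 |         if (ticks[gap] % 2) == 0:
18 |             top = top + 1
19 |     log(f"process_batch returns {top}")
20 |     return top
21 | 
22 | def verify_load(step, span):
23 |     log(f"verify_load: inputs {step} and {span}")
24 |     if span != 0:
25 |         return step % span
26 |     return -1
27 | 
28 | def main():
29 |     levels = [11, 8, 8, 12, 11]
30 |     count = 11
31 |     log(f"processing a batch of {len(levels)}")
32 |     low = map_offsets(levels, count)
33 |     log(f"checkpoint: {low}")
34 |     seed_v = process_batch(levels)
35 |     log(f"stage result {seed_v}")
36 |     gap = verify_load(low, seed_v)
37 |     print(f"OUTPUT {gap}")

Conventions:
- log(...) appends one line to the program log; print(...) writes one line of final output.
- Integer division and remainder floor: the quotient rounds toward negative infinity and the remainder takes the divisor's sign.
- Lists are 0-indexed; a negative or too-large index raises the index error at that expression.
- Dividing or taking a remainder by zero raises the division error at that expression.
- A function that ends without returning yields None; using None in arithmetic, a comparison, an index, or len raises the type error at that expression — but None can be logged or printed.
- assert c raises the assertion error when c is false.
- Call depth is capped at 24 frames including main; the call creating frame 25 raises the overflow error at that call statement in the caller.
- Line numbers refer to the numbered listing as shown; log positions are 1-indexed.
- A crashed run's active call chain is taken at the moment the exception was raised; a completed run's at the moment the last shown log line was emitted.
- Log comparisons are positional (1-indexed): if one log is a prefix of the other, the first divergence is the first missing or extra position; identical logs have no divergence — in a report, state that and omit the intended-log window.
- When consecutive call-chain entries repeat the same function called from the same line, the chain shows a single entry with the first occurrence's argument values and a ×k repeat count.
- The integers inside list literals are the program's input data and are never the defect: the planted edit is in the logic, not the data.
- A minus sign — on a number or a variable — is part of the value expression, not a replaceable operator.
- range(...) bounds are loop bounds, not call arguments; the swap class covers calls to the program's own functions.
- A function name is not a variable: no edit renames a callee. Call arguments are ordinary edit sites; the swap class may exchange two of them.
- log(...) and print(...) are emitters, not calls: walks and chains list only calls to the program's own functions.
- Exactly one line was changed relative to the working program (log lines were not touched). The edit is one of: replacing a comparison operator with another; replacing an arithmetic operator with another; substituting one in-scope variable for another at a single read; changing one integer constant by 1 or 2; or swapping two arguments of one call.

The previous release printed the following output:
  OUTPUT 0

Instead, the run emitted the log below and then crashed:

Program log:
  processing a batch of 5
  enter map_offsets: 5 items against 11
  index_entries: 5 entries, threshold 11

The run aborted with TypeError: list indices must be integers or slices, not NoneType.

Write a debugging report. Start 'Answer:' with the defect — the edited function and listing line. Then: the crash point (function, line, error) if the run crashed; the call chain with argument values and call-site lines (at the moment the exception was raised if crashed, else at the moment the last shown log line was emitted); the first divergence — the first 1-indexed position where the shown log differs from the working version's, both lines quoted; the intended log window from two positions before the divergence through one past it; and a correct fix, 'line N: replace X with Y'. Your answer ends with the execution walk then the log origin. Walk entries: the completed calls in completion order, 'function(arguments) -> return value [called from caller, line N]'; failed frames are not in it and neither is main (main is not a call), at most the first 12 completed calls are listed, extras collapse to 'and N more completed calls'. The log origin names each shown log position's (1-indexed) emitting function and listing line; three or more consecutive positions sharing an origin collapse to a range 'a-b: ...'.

Answer: the defect is in index_entries at line 4.
Key fact: The log ends early — 3 lines, where the working version next logs 'checkpoint: 33'.
Crash: map_offsets, line 10, TypeError.
Call chain: main -> map_offsets([11, 8, 8, 12, 11], 11) (called at line 32).
First divergence: position 4 — the faulty run's log ends after 3 lines; the working version continues with 'checkpoint: 33'.
Intended log window:
  2: enter map_offsets: 5 items against 11
  3: index_entries: 5 entries, threshold 11
  4: checkpoint: 33
  5: enter process_batch with 5 values
Execution walk:
  index_entries([11, 8, 8, 12, 11], 11) -> None  [called from map_offsets, line 9]
Origin of each log line:
  1: emitted by main (line 31)
  2: emitted by map_offsets (line 8)
  3: emitted by index_entries (line 2)
A correct fix: line 4: replace `ticks[floor] == floor` with `ticks[floor] == width`.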